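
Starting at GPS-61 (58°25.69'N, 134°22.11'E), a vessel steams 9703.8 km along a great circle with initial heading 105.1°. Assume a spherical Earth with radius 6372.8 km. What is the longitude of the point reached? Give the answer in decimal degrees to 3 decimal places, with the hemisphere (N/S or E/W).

GPS-61: φ = +58.42817°, λ = +134.36850°
δ = d/R = 9703.8/6372.8 = 1.522690 rad
φ₂ = arcsin(sin φ₁ cos δ + cos φ₁ sin δ cos θ)
   = arcsin(0.85198·0.04809 + 0.52357·0.99884·-0.26050) = -5.46651°
λ₂ = λ₁ + atan2(sin θ sin δ cos φ₁, cos δ − sin φ₁ sin φ₂) = -149.99034°

149.990°W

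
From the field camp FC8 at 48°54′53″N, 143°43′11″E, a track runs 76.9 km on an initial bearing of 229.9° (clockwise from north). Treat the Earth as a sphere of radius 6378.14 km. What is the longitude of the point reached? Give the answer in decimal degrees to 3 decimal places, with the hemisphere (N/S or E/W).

FC8: φ = +48.91472°, λ = +143.71972°
δ = d/R = 76.9/6378.14 = 0.012057 rad
φ₂ = arcsin(sin φ₁ cos δ + cos φ₁ sin δ cos θ)
   = arcsin(0.75373·0.99993 + 0.65718·0.01206·-0.64412) = 48.46700°
λ₂ = λ₁ + atan2(sin θ sin δ cos φ₁, cos δ − sin φ₁ sin φ₂) = 142.92278°

142.923°E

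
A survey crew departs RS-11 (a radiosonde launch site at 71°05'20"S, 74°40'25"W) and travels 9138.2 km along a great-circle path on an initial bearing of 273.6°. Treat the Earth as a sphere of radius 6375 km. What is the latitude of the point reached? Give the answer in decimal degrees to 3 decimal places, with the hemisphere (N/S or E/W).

6.279°S

RS-11: φ = -71.08889°, λ = -74.67361°
δ = d/R = 9138.2/6375 = 1.433443 rad
φ₂ = arcsin(sin φ₁ cos δ + cos φ₁ sin δ cos θ)
   = arcsin(-0.94602·0.13692 + 0.32410·0.99058·0.06279) = -6.27913°
λ₂ = λ₁ + atan2(sin θ sin δ cos φ₁, cos δ − sin φ₁ sin φ₂) = -158.71320°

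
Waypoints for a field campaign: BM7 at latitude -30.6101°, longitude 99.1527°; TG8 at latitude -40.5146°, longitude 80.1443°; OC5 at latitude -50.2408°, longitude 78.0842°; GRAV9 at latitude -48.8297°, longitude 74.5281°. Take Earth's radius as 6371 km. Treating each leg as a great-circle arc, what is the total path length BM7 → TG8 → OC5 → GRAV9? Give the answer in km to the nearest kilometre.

3429 km

BM7→TG8: c = 0.319421 rad, d = 2035.03 km
TG8→OC5: c = 0.171604 rad, d = 1093.29 km
OC5→GRAV9: c = 0.047204 rad, d = 300.74 km
Total = 2035.03 + 1093.29 + 300.74 = 3429.07 km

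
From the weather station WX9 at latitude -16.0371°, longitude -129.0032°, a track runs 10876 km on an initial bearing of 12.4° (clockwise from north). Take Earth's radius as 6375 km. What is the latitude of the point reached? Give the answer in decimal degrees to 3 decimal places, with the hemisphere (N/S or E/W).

75.316°N

δ = d/R = 10876/6375 = 1.706039 rad
φ₂ = arcsin(sin φ₁ cos δ + cos φ₁ sin δ cos θ)
   = arcsin(-0.27626·-0.13483 + 0.96108·0.99087·0.97667) = 75.31637°
λ₂ = λ₁ + atan2(sin θ sin δ cos φ₁, cos δ − sin φ₁ sin φ₂) = -71.92553°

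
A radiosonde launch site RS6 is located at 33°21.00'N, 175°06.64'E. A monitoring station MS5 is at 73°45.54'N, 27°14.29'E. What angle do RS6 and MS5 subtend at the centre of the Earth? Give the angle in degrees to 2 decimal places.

70.73°

RS6: φ = +33.35000°, λ = +175.11067°
MS5: φ = +73.75900°, λ = +27.23817°
Δφ = 40.4090°,  Δλ = -147.8725°
a = sin²(Δφ/2) + cos φ₁ cos φ₂ sin²(Δλ/2) = 0.335017
c = 2·arcsin(√a) = 1.234529 rad = 70.7333°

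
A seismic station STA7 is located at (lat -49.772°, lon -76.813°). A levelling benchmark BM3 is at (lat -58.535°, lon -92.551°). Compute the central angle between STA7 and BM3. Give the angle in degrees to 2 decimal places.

Δφ = -8.7630°,  Δλ = -15.7380°
a = sin²(Δφ/2) + cos φ₁ cos φ₂ sin²(Δλ/2) = 0.012155
c = 2·arcsin(√a) = 0.220951 rad = 12.6596°

12.66°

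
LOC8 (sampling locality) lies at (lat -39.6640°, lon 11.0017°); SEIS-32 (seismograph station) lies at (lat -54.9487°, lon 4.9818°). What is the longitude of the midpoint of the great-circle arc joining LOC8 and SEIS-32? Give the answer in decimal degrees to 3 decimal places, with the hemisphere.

Bx = cos φ₂ cos Δλ = 0.571143,  By = cos φ₂ sin Δλ = -0.060230
φₘ = atan2(sin φ₁ + sin φ₂, √((cos φ₁ + Bx)² + By²)) = -47.34493°
λₘ = λ₁ + atan2(By, cos φ₁ + Bx) = 8.42992°

8.430°E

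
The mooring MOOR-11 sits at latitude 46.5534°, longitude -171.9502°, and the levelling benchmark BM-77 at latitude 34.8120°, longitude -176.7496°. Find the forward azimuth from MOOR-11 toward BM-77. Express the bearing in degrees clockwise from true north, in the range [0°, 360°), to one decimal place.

198.8°

Δλ = -4.7994°
y = sin Δλ · cos φ₂ = -0.068693
x = cos φ₁ sin φ₂ − sin φ₁ cos φ₂ cos Δλ = -0.201405
θ = atan2(y, x) = -161.1670° → 198.8330° (mod 360°)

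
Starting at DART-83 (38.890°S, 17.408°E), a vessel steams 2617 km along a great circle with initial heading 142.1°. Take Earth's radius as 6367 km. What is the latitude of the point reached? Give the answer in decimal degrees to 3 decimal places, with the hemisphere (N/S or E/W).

55.178°S

δ = d/R = 2617/6367 = 0.411026 rad
φ₂ = arcsin(sin φ₁ cos δ + cos φ₁ sin δ cos θ)
   = arcsin(-0.62783·0.91671 + 0.77835·0.39955·-0.78908) = -55.17842°
λ₂ = λ₁ + atan2(sin θ sin δ cos φ₁, cos δ − sin φ₁ sin φ₂) = 42.86419°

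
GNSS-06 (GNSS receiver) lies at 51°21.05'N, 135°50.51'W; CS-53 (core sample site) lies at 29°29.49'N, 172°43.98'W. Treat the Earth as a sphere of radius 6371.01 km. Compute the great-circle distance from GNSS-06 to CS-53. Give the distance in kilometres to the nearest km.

3891 km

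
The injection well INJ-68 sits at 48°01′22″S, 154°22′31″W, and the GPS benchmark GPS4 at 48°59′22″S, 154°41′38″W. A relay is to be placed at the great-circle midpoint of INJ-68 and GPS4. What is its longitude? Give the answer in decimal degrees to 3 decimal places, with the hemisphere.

154.533°W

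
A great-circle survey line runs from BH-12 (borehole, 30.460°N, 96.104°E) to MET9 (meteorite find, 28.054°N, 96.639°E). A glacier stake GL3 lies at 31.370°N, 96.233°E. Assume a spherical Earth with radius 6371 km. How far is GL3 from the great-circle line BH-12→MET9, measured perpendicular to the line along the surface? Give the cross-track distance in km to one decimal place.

δ₁₃ = central angle BH-12→GL3 = 0.016000 rad  (haversine)
θ₁₃ = bearing BH-12→GL3 = 6.901°,  θ₁₂ = bearing BH-12→MET9 = 168.890°
dₓₜ = R·arcsin(sin δ₁₃ · sin(θ₁₃ − θ₁₂)) = 6371·arcsin(0.01600·sin(-161.988°)) = -31.517 km
|dₓₜ| = 31.517 km

31.5 km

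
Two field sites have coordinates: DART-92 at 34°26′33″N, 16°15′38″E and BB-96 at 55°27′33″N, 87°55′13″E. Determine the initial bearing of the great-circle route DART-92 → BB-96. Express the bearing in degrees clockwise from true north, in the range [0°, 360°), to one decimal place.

DART-92: φ = +34.44250°, λ = +16.26056°
BB-96: φ = +55.45917°, λ = +87.92028°
Δλ = 71.6597°
y = sin Δλ · cos φ₂ = 0.538193
x = cos φ₁ sin φ₂ − sin φ₁ cos φ₂ cos Δλ = 0.578414
θ = atan2(y, x) = 42.9370° → 42.9370° (mod 360°)

42.9°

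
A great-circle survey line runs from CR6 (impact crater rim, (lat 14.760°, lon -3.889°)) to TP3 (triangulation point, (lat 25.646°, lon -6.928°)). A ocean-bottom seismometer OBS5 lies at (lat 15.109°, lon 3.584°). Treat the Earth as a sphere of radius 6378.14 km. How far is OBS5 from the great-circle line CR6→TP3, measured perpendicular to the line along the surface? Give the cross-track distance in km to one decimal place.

791.3 km

δ₁₃ = central angle CR6→OBS5 = 0.126164 rad  (haversine)
θ₁₃ = bearing CR6→OBS5 = 86.273°,  θ₁₂ = bearing CR6→TP3 = 345.822°
dₓₜ = R·arcsin(sin δ₁₃ · sin(θ₁₃ − θ₁₂)) = 6378.14·arcsin(0.12583·sin(-259.549°)) = 791.271 km
|dₓₜ| = 791.271 km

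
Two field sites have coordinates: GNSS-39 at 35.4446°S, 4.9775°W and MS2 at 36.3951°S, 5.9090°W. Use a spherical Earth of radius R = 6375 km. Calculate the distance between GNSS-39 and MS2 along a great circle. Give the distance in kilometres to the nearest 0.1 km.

Δφ = -0.9505°,  Δλ = -0.9315°
a = sin²(Δφ/2) + cos φ₁ cos φ₂ sin²(Δλ/2) = 0.000112
c = 2·arcsin(√a) = 0.021179 rad = 1.2135°
d = R·c = 6375 × 0.021179 = 135.0 km

135.0 km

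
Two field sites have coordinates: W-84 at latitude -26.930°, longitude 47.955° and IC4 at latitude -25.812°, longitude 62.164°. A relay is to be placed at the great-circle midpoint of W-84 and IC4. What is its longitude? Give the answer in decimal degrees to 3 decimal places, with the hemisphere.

55.094°E

Bx = cos φ₂ cos Δλ = 0.872687,  By = cos φ₂ sin Δλ = 0.220970
φₘ = atan2(sin φ₁ + sin φ₂, √((cos φ₁ + Bx)² + By²)) = -26.54714°
λₘ = λ₁ + atan2(By, cos φ₁ + Bx) = 55.09404°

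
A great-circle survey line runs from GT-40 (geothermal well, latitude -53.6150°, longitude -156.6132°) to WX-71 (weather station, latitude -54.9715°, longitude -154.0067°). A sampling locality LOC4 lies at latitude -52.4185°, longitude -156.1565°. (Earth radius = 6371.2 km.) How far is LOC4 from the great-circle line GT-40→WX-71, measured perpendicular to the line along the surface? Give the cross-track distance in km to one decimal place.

δ₁₃ = central angle GT-40→LOC4 = 0.021426 rad  (haversine)
θ₁₃ = bearing GT-40→LOC4 = 13.115°,  θ₁₂ = bearing GT-40→WX-71 = 132.776°
dₓₜ = R·arcsin(sin δ₁₃ · sin(θ₁₃ − θ₁₂)) = 6371.2·arcsin(0.02142·sin(-119.661°)) = -118.621 km
|dₓₜ| = 118.621 km

118.6 km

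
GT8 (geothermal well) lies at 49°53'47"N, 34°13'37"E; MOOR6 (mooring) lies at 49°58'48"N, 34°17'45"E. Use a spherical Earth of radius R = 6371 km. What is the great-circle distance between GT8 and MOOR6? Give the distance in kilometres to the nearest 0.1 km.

10.5 km

GT8: φ = +49.89639°, λ = +34.22694°
MOOR6: φ = +49.98000°, λ = +34.29583°
Δφ = 0.0836°,  Δλ = 0.0689°
a = sin²(Δφ/2) + cos φ₁ cos φ₂ sin²(Δλ/2) = 0.000001
c = 2·arcsin(√a) = 0.001652 rad = 0.0946°
d = R·c = 6371 × 0.001652 = 10.5 km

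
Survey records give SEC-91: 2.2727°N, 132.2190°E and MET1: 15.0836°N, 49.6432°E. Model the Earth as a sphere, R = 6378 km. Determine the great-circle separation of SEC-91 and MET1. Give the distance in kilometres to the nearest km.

9155 km

Δφ = 12.8109°,  Δλ = -82.5758°
a = sin²(Δφ/2) + cos φ₁ cos φ₂ sin²(Δλ/2) = 0.432508
c = 2·arcsin(√a) = 1.435399 rad = 82.2423°
d = R·c = 6378 × 1.435399 = 9155.0 km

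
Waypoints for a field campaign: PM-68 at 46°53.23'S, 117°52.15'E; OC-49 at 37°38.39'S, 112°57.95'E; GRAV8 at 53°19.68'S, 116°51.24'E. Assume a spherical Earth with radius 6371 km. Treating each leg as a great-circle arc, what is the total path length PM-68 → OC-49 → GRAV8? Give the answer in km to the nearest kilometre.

2874 km

PM-68: φ = -46.88717°, λ = +117.86917°
OC-49: φ = -37.63983°, λ = +112.96583°
GRAV8: φ = -53.32800°, λ = +116.85400°
PM-68→OC-49: c = 0.173287 rad, d = 1104.01 km
OC-49→GRAV8: c = 0.277807 rad, d = 1769.91 km
Total = 1104.01 + 1769.91 = 2873.92 km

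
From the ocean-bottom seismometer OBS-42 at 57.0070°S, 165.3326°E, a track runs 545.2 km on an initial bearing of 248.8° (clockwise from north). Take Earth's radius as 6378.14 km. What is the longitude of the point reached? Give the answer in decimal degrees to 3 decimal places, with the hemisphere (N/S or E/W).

156.574°E

δ = d/R = 545.2/6378.14 = 0.085479 rad
φ₂ = arcsin(sin φ₁ cos δ + cos φ₁ sin δ cos θ)
   = arcsin(-0.83874·0.99635 + 0.54454·0.08538·-0.36162) = -58.48317°
λ₂ = λ₁ + atan2(sin θ sin δ cos φ₁, cos δ − sin φ₁ sin φ₂) = 156.57426°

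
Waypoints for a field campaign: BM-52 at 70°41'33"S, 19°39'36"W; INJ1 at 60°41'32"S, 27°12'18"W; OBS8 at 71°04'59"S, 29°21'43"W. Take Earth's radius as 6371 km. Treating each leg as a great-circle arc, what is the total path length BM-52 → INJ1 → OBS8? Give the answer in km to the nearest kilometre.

BM-52: φ = -70.69250°, λ = -19.66000°
INJ1: φ = -60.69222°, λ = -27.20500°
OBS8: φ = -71.08306°, λ = -29.36194°
BM-52→INJ1: c = 0.182431 rad, d = 1162.27 km
INJ1→OBS8: c = 0.181977 rad, d = 1159.37 km
Total = 1162.27 + 1159.37 = 2321.64 km

2322 km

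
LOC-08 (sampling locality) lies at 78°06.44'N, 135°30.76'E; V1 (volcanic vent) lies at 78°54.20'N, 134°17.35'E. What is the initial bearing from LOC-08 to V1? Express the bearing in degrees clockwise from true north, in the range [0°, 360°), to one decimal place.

LOC-08: φ = +78.10733°, λ = +135.51267°
V1: φ = +78.90333°, λ = +134.28917°
Δλ = -1.2235°
y = sin Δλ · cos φ₂ = -0.004110
x = cos φ₁ sin φ₂ − sin φ₁ cos φ₂ cos Δλ = 0.013935
θ = atan2(y, x) = -16.4311° → 343.5689° (mod 360°)

343.6°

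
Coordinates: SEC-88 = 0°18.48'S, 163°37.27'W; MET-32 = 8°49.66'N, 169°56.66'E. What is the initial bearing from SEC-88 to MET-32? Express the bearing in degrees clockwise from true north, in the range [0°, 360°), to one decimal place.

289.8°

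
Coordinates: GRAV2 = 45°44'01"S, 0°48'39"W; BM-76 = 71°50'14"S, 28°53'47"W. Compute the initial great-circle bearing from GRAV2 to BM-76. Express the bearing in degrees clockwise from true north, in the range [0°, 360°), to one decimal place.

GRAV2: φ = -45.73361°, λ = -0.81083°
BM-76: φ = -71.83722°, λ = -28.89639°
Δλ = -28.0856°
y = sin Δλ · cos φ₂ = -0.146753
x = cos φ₁ sin φ₂ − sin φ₁ cos φ₂ cos Δλ = -0.466281
θ = atan2(y, x) = -162.5296° → 197.4704° (mod 360°)

197.5°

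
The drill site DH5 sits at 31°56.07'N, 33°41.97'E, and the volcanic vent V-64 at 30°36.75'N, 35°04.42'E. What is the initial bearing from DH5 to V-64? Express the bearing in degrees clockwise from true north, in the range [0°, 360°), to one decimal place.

DH5: φ = +31.93450°, λ = +33.69950°
V-64: φ = +30.61250°, λ = +35.07367°
Δλ = 1.3742°
y = sin Δλ · cos φ₂ = 0.020639
x = cos φ₁ sin φ₂ − sin φ₁ cos φ₂ cos Δλ = -0.022940
θ = atan2(y, x) = 138.0226° → 138.0226° (mod 360°)

138.0°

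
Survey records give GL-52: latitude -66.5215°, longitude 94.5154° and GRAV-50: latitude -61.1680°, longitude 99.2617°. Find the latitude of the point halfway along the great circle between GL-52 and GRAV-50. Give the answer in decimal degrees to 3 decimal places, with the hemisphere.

Bx = cos φ₂ cos Δλ = 0.480589,  By = cos φ₂ sin Δλ = 0.039903
φₘ = atan2(sin φ₁ + sin φ₂, √((cos φ₁ + Bx)² + By²)) = -63.86402°
λₘ = λ₁ + atan2(By, cos φ₁ + Bx) = 97.11460°

63.864°S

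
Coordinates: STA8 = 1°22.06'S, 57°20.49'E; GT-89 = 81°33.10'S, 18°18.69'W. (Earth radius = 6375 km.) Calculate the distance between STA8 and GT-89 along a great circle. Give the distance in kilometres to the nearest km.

STA8: φ = -1.36767°, λ = +57.34150°
GT-89: φ = -81.55167°, λ = -18.31150°
Δφ = -80.1840°,  Δλ = -75.6530°
a = sin²(Δφ/2) + cos φ₁ cos φ₂ sin²(Δλ/2) = 0.469998
c = 2·arcsin(√a) = 1.510756 rad = 86.5600°
d = R·c = 6375 × 1.510756 = 9631.1 km

9631 km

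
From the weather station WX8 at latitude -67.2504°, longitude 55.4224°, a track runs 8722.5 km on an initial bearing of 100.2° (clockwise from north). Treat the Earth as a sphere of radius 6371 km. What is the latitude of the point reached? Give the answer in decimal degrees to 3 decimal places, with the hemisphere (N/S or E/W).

14.587°S

δ = d/R = 8722.5/6371 = 1.369094 rad
φ₂ = arcsin(sin φ₁ cos δ + cos φ₁ sin δ cos θ)
   = arcsin(-0.92220·0.20034 + 0.38670·0.97973·-0.17708) = -14.58659°
λ₂ = λ₁ + atan2(sin θ sin δ cos φ₁, cos δ − sin φ₁ sin φ₂) = 150.31422°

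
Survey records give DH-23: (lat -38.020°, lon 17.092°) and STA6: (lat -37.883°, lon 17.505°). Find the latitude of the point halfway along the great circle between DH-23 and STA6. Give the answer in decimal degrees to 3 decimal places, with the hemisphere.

37.952°S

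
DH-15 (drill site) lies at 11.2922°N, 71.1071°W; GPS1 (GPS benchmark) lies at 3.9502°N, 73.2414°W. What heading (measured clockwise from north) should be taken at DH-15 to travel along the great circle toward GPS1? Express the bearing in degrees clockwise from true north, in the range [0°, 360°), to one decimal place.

196.2°

Δλ = -2.1343°
y = sin Δλ · cos φ₂ = -0.037153
x = cos φ₁ sin φ₂ − sin φ₁ cos φ₂ cos Δλ = -0.127656
θ = atan2(y, x) = -163.7727° → 196.2273° (mod 360°)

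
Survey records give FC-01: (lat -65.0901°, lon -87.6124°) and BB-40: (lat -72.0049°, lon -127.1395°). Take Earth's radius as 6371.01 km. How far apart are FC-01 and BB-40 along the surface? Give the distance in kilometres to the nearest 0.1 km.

Δφ = -6.9148°,  Δλ = -39.5271°
a = sin²(Δφ/2) + cos φ₁ cos φ₂ sin²(Δλ/2) = 0.018515
c = 2·arcsin(√a) = 0.272984 rad = 15.6409°
d = R·c = 6371.01 × 0.272984 = 1739.2 km

1739.2 km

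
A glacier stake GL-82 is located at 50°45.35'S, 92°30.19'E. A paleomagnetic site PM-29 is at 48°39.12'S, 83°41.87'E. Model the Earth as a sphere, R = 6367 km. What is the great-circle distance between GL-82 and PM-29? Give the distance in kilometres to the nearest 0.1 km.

GL-82: φ = -50.75583°, λ = +92.50317°
PM-29: φ = -48.65200°, λ = +83.69783°
Δφ = 2.1038°,  Δλ = -8.8053°
a = sin²(Δφ/2) + cos φ₁ cos φ₂ sin²(Δλ/2) = 0.002800
c = 2·arcsin(√a) = 0.105877 rad = 6.0663°
d = R·c = 6367 × 0.105877 = 674.1 km

674.1 km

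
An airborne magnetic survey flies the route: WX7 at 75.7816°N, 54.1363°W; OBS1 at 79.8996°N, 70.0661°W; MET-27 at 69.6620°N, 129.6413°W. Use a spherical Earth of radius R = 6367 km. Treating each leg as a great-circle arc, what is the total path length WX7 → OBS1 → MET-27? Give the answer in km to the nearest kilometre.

WX7→OBS1: c = 0.092075 rad, d = 586.24 km
OBS1→MET-27: c = 0.304512 rad, d = 1938.83 km
Total = 586.24 + 1938.83 = 2525.06 km

2525 km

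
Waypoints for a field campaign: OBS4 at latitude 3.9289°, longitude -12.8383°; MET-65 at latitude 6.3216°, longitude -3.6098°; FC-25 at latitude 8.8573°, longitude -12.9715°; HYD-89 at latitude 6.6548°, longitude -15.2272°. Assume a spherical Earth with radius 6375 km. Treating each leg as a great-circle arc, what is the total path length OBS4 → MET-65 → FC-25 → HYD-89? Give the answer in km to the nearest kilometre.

2476 km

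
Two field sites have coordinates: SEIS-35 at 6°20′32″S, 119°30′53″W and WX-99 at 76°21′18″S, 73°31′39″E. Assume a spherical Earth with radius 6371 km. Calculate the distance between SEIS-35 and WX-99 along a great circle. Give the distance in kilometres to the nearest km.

SEIS-35: φ = -6.34222°, λ = -119.51472°
WX-99: φ = -76.35500°, λ = +73.52750°
Δφ = -70.0128°,  Δλ = -166.9578°
a = sin²(Δφ/2) + cos φ₁ cos φ₂ sin²(Δλ/2) = 0.560532
c = 2·arcsin(√a) = 1.692159 rad = 96.9535°
d = R·c = 6371 × 1.692159 = 10780.7 km

10781 km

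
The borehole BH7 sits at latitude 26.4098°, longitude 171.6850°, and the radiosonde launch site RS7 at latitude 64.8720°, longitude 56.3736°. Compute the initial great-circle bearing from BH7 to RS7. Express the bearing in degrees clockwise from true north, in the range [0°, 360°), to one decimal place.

336.7°

Δλ = -115.3114°
y = sin Δλ · cos φ₂ = -0.383875
x = cos φ₁ sin φ₂ − sin φ₁ cos φ₂ cos Δλ = 0.891626
θ = atan2(y, x) = -23.2935° → 336.7065° (mod 360°)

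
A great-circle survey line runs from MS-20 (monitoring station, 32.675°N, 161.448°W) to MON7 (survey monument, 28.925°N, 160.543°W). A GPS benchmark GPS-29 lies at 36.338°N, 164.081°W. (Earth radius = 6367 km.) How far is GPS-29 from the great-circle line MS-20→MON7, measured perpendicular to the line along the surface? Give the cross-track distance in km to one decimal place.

145.7 km

δ₁₃ = central angle MS-20→GPS-29 = 0.074297 rad  (haversine)
θ₁₃ = bearing MS-20→GPS-29 = 330.097°,  θ₁₂ = bearing MS-20→MON7 = 168.055°
dₓₜ = R·arcsin(sin δ₁₃ · sin(θ₁₃ − θ₁₂)) = 6367·arcsin(0.07423·sin(162.043°)) = 145.722 km
|dₓₜ| = 145.722 km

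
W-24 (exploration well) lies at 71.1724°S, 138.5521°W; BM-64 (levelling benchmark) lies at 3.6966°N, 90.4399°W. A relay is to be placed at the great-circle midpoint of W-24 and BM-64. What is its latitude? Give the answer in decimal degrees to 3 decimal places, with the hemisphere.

Bx = cos φ₂ cos Δλ = 0.666285,  By = cos φ₂ sin Δλ = 0.742905
φₘ = atan2(sin φ₁ + sin φ₂, √((cos φ₁ + Bx)² + By²)) = -35.49122°
λₘ = λ₁ + atan2(By, cos φ₁ + Bx) = -101.63959°

35.491°S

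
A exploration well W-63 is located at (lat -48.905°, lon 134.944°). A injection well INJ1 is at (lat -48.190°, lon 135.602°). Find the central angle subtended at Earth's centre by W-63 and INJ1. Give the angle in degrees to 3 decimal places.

Δφ = 0.7150°,  Δλ = 0.6580°
a = sin²(Δφ/2) + cos φ₁ cos φ₂ sin²(Δλ/2) = 0.000053
c = 2·arcsin(√a) = 0.014612 rad = 0.8372°

0.837°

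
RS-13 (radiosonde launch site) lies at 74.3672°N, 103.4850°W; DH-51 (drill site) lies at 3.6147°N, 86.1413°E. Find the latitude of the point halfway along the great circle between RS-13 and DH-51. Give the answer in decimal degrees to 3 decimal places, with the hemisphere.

54.432°N

Bx = cos φ₂ cos Δλ = -0.983958,  By = cos φ₂ sin Δλ = -0.166889
φₘ = atan2(sin φ₁ + sin φ₂, √((cos φ₁ + Bx)² + By²)) = 54.43193°
λₘ = λ₁ + atan2(By, cos φ₁ + Bx) = 89.66233°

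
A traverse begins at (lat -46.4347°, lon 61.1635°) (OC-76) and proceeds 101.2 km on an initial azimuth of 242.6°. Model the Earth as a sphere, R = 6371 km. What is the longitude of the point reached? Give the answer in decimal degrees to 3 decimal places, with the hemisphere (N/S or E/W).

59.982°E

δ = d/R = 101.2/6371 = 0.015884 rad
φ₂ = arcsin(sin φ₁ cos δ + cos φ₁ sin δ cos θ)
   = arcsin(-0.72459·0.99987 + 0.68918·0.01588·-0.46020) = -46.84748°
λ₂ = λ₁ + atan2(sin θ sin δ cos φ₁, cos δ − sin φ₁ sin φ₂) = 59.98206°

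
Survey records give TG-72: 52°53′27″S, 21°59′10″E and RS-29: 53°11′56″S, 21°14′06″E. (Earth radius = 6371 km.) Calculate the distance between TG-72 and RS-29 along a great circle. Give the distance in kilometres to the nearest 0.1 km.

TG-72: φ = -52.89083°, λ = +21.98611°
RS-29: φ = -53.19889°, λ = +21.23500°
Δφ = -0.3081°,  Δλ = -0.7511°
a = sin²(Δφ/2) + cos φ₁ cos φ₂ sin²(Δλ/2) = 0.000023
c = 2·arcsin(√a) = 0.009540 rad = 0.5466°
d = R·c = 6371 × 0.009540 = 60.8 km

60.8 km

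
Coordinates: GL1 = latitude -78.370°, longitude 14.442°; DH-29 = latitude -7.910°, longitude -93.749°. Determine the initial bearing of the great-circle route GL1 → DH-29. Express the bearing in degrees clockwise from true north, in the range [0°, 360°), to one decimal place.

Δλ = -108.1910°
y = sin Δλ · cos φ₂ = -0.940982
x = cos φ₁ sin φ₂ − sin φ₁ cos φ₂ cos Δλ = -0.330610
θ = atan2(y, x) = -109.3587° → 250.6413° (mod 360°)

250.6°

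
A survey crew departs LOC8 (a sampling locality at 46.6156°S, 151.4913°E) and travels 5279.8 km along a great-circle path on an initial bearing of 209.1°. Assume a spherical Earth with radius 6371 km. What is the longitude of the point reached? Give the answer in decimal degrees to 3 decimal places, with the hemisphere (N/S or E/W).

δ = d/R = 5279.8/6371 = 0.828724 rad
φ₂ = arcsin(sin φ₁ cos δ + cos φ₁ sin δ cos θ)
   = arcsin(-0.72676·0.67582 + 0.68689·0.73707·-0.87377) = -68.99290°
λ₂ = λ₁ + atan2(sin θ sin δ cos φ₁, cos δ − sin φ₁ sin φ₂) = 60.87669°

60.877°E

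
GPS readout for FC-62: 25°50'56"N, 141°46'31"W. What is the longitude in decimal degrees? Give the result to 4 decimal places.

141° + 46′/60 + 31″/3600 = 141 + 0.76667 + 0.00861 = 141.7753°

141.7753°W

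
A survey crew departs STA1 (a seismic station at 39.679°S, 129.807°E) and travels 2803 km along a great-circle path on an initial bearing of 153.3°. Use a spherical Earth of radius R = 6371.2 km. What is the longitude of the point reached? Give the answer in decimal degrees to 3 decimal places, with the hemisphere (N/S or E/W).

152.689°E

δ = d/R = 2803/6371.2 = 0.439949 rad
φ₂ = arcsin(sin φ₁ cos δ + cos φ₁ sin δ cos θ)
   = arcsin(-0.63849·0.90477 + 0.76963·0.42589·-0.89337) = -60.51862°
λ₂ = λ₁ + atan2(sin θ sin δ cos φ₁, cos δ − sin φ₁ sin φ₂) = 152.68906°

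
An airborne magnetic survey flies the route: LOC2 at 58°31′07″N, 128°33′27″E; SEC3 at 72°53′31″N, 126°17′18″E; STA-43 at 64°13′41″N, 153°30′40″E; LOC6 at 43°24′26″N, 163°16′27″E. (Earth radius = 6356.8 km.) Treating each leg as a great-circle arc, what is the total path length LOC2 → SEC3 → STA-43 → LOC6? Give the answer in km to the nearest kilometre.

5429 km

LOC2: φ = +58.51861°, λ = +128.55750°
SEC3: φ = +72.89194°, λ = +126.28833°
STA-43: φ = +64.22806°, λ = +153.51111°
LOC6: φ = +43.40722°, λ = +163.27417°
LOC2→SEC3: c = 0.251347 rad, d = 1597.76 km
SEC3→STA-43: c = 0.226663 rad, d = 1440.85 km
STA-43→LOC6: c = 0.376052 rad, d = 2390.49 km
Total = 1597.76 + 1440.85 + 2390.49 = 5429.10 km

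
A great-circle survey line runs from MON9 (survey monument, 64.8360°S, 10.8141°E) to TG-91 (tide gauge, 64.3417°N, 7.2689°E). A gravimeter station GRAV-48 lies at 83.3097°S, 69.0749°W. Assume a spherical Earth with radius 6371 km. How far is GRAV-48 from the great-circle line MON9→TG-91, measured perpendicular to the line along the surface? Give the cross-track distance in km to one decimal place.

821.4 km

δ₁₃ = central angle MON9→GRAV-48 = 0.433198 rad  (haversine)
θ₁₃ = bearing MON9→GRAV-48 = 195.856°,  θ₁₂ = bearing MON9→TG-91 = 358.020°
dₓₜ = R·arcsin(sin δ₁₃ · sin(θ₁₃ − θ₁₂)) = 6371·arcsin(0.41978·sin(-162.164°)) = -821.440 km
|dₓₜ| = 821.440 km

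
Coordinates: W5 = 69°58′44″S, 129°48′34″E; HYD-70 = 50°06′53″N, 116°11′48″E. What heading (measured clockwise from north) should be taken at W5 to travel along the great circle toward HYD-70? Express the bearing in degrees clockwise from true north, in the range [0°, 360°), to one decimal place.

349.9°

W5: φ = -69.97889°, λ = +129.80944°
HYD-70: φ = +50.11472°, λ = +116.19667°
Δλ = -13.6128°
y = sin Δλ · cos φ₂ = -0.150924
x = cos φ₁ sin φ₂ − sin φ₁ cos φ₂ cos Δλ = 0.848282
θ = atan2(y, x) = -10.0884° → 349.9116° (mod 360°)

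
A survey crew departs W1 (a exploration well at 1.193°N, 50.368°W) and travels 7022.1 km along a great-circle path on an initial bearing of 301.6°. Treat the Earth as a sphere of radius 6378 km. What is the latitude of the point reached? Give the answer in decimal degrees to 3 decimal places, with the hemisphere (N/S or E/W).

δ = d/R = 7022.1/6378 = 1.100988 rad
φ₂ = arcsin(sin φ₁ cos δ + cos φ₁ sin δ cos θ)
   = arcsin(0.02082·0.45272 + 0.99978·0.89165·0.52399) = 28.45960°
λ₂ = λ₁ + atan2(sin θ sin δ cos φ₁, cos δ − sin φ₁ sin φ₂) = -110.11835°

28.460°N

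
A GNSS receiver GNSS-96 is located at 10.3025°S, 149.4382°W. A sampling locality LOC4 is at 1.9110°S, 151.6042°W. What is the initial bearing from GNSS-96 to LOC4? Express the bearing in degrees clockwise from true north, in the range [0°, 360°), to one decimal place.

Δλ = -2.1660°
y = sin Δλ · cos φ₂ = -0.037774
x = cos φ₁ sin φ₂ − sin φ₁ cos φ₂ cos Δλ = 0.145809
θ = atan2(y, x) = -14.5240° → 345.4760° (mod 360°)

345.5°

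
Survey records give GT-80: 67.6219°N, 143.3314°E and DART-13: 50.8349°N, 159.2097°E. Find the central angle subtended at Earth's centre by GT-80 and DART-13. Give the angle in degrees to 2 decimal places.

18.52°

Δφ = -16.7870°,  Δλ = 15.8783°
a = sin²(Δφ/2) + cos φ₁ cos φ₂ sin²(Δλ/2) = 0.025895
c = 2·arcsin(√a) = 0.323241 rad = 18.5204°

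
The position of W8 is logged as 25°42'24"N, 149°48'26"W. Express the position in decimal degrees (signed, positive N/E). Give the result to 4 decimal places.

lat: 25.7067° N → +25.7067°
lon: 149.8072° W → -149.8072°

+25.7067°, -149.8072°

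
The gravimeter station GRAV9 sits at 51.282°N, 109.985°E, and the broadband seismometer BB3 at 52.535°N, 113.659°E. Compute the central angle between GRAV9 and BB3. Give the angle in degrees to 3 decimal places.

2.589°

Δφ = 1.2530°,  Δλ = 3.6740°
a = sin²(Δφ/2) + cos φ₁ cos φ₂ sin²(Δλ/2) = 0.000511
c = 2·arcsin(√a) = 0.045194 rad = 2.5894°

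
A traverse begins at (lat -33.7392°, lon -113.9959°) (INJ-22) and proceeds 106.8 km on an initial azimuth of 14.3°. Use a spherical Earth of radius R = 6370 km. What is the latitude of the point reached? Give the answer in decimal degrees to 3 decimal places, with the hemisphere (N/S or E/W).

32.808°S

δ = d/R = 106.8/6370 = 0.016766 rad
φ₂ = arcsin(sin φ₁ cos δ + cos φ₁ sin δ cos θ)
   = arcsin(-0.55541·0.99986 + 0.83157·0.01677·0.96902) = -32.80802°
λ₂ = λ₁ + atan2(sin θ sin δ cos φ₁, cos δ − sin φ₁ sin φ₂) = -113.71361°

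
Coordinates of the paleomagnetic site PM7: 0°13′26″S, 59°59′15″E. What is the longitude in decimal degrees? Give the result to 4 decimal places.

59.9875°E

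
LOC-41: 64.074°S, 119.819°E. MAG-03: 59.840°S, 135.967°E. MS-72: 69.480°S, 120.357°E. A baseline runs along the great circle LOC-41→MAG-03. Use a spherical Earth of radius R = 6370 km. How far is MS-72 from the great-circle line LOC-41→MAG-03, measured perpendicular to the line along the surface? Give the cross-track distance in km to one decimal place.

δ₁₃ = central angle LOC-41→MS-72 = 0.094424 rad  (haversine)
θ₁₃ = bearing LOC-41→MS-72 = 177.999°,  θ₁₂ = bearing LOC-41→MAG-03 = 68.160°
dₓₜ = R·arcsin(sin δ₁₃ · sin(θ₁₃ − θ₁₂)) = 6370·arcsin(0.09428·sin(109.840°)) = 565.684 km
|dₓₜ| = 565.684 km

565.7 km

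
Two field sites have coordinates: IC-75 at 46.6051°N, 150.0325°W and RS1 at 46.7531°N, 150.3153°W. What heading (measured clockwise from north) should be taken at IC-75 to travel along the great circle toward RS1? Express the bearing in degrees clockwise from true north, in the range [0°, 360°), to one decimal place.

307.4°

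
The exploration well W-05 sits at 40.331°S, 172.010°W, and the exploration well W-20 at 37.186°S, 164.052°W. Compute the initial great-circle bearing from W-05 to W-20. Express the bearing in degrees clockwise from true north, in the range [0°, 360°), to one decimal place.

65.7°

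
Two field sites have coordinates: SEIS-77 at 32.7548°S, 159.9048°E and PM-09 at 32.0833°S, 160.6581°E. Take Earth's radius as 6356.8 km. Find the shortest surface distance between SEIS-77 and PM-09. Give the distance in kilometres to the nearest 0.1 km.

102.6 km

Δφ = 0.6715°,  Δλ = 0.7533°
a = sin²(Δφ/2) + cos φ₁ cos φ₂ sin²(Δλ/2) = 0.000065
c = 2·arcsin(√a) = 0.016141 rad = 0.9248°
d = R·c = 6356.8 × 0.016141 = 102.6 km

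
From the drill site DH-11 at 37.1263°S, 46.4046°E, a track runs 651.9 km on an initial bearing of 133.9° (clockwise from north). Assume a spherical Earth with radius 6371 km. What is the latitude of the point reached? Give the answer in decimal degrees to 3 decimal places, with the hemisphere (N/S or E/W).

41.063°S

δ = d/R = 651.9/6371 = 0.102323 rad
φ₂ = arcsin(sin φ₁ cos δ + cos φ₁ sin δ cos θ)
   = arcsin(-0.60357·0.99477 + 0.79731·0.10214·-0.69340) = -41.06297°
λ₂ = λ₁ + atan2(sin θ sin δ cos φ₁, cos δ − sin φ₁ sin φ₂) = 52.00644°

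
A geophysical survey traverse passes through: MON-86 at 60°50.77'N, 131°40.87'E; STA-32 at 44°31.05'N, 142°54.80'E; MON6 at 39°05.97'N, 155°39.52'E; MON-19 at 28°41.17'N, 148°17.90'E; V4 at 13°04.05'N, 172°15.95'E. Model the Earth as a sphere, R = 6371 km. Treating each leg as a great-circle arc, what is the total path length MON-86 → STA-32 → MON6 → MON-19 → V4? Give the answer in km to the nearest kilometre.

7541 km

MON-86: φ = +60.84617°, λ = +131.68117°
STA-32: φ = +44.51750°, λ = +142.91333°
MON6: φ = +39.09950°, λ = +155.65867°
MON-19: φ = +28.68617°, λ = +148.29833°
V4: φ = +13.06750°, λ = +172.26583°
MON-86→STA-32: c = 0.307770 rad, d = 1960.80 km
STA-32→MON6: c = 0.190562 rad, d = 1214.07 km
MON6→MON-19: c = 0.210533 rad, d = 1341.30 km
MON-19→V4: c = 0.474781 rad, d = 3024.83 km
Total = 1960.80 + 1214.07 + 1341.30 + 3024.83 = 7541.01 km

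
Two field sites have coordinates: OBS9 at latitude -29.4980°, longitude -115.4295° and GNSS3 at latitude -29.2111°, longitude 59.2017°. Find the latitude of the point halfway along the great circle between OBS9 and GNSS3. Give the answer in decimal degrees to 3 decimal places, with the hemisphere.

85.238°S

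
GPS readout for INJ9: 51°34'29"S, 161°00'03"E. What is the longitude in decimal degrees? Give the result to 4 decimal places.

161.0008°E

161° + 0′/60 + 3″/3600 = 161 + 0.00000 + 0.00083 = 161.0008°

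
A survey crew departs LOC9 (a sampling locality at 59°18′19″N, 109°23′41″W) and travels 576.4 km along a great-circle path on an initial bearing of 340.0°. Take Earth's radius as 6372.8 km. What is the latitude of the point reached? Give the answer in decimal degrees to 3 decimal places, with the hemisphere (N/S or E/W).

64.120°N

LOC9: φ = +59.30528°, λ = -109.39472°
δ = d/R = 576.4/6372.8 = 0.090447 rad
φ₂ = arcsin(sin φ₁ cos δ + cos φ₁ sin δ cos θ)
   = arcsin(0.85990·0.99591 + 0.51046·0.09032·0.93969) = 64.12008°
λ₂ = λ₁ + atan2(sin θ sin δ cos φ₁, cos δ − sin φ₁ sin φ₂) = -113.45325°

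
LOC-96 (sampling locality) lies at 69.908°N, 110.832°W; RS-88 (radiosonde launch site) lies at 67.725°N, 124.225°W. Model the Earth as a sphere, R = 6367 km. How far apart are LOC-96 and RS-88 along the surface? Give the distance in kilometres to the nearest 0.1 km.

588.4 km

Δφ = -2.1830°,  Δλ = -13.3930°
a = sin²(Δφ/2) + cos φ₁ cos φ₂ sin²(Δλ/2) = 0.002134
c = 2·arcsin(√a) = 0.092413 rad = 5.2949°
d = R·c = 6367 × 0.092413 = 588.4 km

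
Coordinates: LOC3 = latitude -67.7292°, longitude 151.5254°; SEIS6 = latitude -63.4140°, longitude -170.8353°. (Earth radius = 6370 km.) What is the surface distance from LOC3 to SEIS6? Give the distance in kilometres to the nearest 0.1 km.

1764.9 km

Δφ = 4.3152°,  Δλ = 37.6393°
a = sin²(Δφ/2) + cos φ₁ cos φ₂ sin²(Δλ/2) = 0.019068
c = 2·arcsin(√a) = 0.277058 rad = 15.8743°
d = R·c = 6370 × 0.277058 = 1764.9 km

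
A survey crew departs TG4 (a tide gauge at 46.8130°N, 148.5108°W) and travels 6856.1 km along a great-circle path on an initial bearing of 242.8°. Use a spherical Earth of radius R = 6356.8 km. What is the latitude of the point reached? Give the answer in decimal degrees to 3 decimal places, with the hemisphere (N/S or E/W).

3.951°N

δ = d/R = 6856.1/6356.8 = 1.078546 rad
φ₂ = arcsin(sin φ₁ cos δ + cos φ₁ sin δ cos θ)
   = arcsin(0.72912·0.47261 + 0.68438·0.88127·-0.45710) = 3.95103°
λ₂ = λ₁ + atan2(sin θ sin δ cos φ₁, cos δ − sin φ₁ sin φ₂) = 159.70516°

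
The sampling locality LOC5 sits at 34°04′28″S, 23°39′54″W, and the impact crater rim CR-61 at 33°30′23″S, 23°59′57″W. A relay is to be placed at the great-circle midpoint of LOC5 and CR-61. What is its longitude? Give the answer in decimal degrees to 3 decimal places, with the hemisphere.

23.833°W

LOC5: φ = -34.07444°, λ = -23.66500°
CR-61: φ = -33.50639°, λ = -23.99917°
Bx = cos φ₂ cos Δλ = 0.833810,  By = cos φ₂ sin Δλ = -0.004863
φₘ = atan2(sin φ₁ + sin φ₂, √((cos φ₁ + Bx)² + By²)) = -33.79053°
λₘ = λ₁ + atan2(By, cos φ₁ + Bx) = -23.83264°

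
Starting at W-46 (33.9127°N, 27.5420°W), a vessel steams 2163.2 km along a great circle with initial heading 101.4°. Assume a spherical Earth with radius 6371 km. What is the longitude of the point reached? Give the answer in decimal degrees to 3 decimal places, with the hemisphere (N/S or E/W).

5.814°W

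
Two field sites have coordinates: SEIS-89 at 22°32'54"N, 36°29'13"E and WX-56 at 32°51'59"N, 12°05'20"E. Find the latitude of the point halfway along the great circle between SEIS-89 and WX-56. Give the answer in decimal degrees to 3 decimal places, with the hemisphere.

SEIS-89: φ = +22.54833°, λ = +36.48694°
WX-56: φ = +32.86639°, λ = +12.08889°
Bx = cos φ₂ cos Δλ = 0.764930,  By = cos φ₂ sin Δλ = -0.346956
φₘ = atan2(sin φ₁ + sin φ₂, √((cos φ₁ + Bx)² + By²)) = 28.24825°
λₘ = λ₁ + atan2(By, cos φ₁ + Bx) = 24.87523°

28.248°N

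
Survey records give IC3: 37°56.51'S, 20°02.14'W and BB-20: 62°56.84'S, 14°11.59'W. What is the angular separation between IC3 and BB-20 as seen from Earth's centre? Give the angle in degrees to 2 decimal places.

IC3: φ = -37.94183°, λ = -20.03567°
BB-20: φ = -62.94733°, λ = -14.19317°
Δφ = -25.0055°,  Δλ = 5.8425°
a = sin²(Δφ/2) + cos φ₁ cos φ₂ sin²(Δλ/2) = 0.047798
c = 2·arcsin(√a) = 0.440815 rad = 25.2569°

25.26°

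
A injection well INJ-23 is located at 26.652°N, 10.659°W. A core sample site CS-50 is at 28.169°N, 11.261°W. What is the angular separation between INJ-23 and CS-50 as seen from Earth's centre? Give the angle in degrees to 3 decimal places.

1.608°

Δφ = 1.5170°,  Δλ = -0.6020°
a = sin²(Δφ/2) + cos φ₁ cos φ₂ sin²(Δλ/2) = 0.000197
c = 2·arcsin(√a) = 0.028071 rad = 1.6084°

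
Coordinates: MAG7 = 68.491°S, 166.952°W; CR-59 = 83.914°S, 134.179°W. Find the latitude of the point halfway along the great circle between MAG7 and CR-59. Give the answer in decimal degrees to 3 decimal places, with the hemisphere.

76.576°S

Bx = cos φ₂ cos Δλ = 0.089145,  By = cos φ₂ sin Δλ = 0.057391
φₘ = atan2(sin φ₁ + sin φ₂, √((cos φ₁ + Bx)² + By²)) = -76.57585°
λₘ = λ₁ + atan2(By, cos φ₁ + Bx) = -159.77544°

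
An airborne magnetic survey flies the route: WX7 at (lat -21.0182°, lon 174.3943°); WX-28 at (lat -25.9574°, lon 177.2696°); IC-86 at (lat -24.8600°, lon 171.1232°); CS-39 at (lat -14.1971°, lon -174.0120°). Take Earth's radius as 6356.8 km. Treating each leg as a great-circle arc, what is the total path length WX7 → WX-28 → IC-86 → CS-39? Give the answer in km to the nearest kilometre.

WX7→WX-28: c = 0.097712 rad, d = 621.13 km
WX-28→IC-86: c = 0.098762 rad, d = 627.81 km
IC-86→CS-39: c = 0.306832 rad, d = 1950.47 km
Total = 621.13 + 627.81 + 1950.47 = 3199.42 km

3199 km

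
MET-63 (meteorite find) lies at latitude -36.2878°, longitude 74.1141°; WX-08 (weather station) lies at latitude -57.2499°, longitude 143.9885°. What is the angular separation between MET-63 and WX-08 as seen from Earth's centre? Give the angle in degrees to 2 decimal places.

Δφ = -20.9621°,  Δλ = 69.8744°
a = sin²(Δφ/2) + cos φ₁ cos φ₂ sin²(Δλ/2) = 0.176100
c = 2·arcsin(√a) = 0.866104 rad = 49.6241°

49.62°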